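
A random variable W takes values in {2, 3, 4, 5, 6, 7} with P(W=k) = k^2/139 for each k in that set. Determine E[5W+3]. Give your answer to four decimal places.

E[5W+3] = Σ (5w+3)·P(W=w)
 = 13·4/139 + 18·9/139 + 23·16/139 + 28·25/139 + 33·36/139 + 38·49/139
 = 52/139 + 162/139 + 368/139 + 700/139 + 1188/139 + 1862/139
 = 4332/139

31.1655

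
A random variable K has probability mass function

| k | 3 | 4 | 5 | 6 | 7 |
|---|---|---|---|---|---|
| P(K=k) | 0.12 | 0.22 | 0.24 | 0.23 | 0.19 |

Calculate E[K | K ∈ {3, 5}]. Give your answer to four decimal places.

P(K ∈ {3, 5}) = 0.12 + 0.24 = 0.36.
E[K | K ∈ {3, 5}] = [3·0.12 + 5·0.24] / 0.36
 = 1.56 / 0.36
 = 13/3

4.3333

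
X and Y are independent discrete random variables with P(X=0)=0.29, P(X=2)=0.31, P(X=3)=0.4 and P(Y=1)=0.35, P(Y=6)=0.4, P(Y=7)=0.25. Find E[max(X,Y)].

4.8885

E[max(X,Y)] = Σ_x Σ_y max(x,y) · P(X=x)P(Y=y)
 = 1·0.1015 + 6·0.116 + 7·0.0725 + 2·0.1085 + 6·0.124 + 7·0.0775 + 3·0.14 + 6·0.16 + 7·0.1
 = 0.1015 + 0.696 + 0.5075 + 0.217 + 0.744 + 0.5425 + 0.42 + 0.96 + 0.7
 = 4.8885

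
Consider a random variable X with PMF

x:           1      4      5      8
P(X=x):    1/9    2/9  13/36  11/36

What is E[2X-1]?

9.5

E[2X-1] = Σ (2x-1)·P(X=x)
 = 1·1/9 + 7·2/9 + 9·13/36 + 15·11/36
 = 1/9 + 14/9 + 13/4 + 55/12
 = 19/2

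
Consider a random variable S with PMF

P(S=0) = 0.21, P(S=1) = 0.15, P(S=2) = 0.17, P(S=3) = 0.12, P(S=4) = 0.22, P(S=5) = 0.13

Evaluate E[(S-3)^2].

E[(S-3)^2] = Σ (s-3)^2·P(S=s)
 = 9·0.21 + 4·0.15 + 1·0.17 + 0·0.12 + 1·0.22 + 4·0.13
 = 1.89 + 0.6 + 0.17 + 0 + 0.22 + 0.52
 = 3.4

3.4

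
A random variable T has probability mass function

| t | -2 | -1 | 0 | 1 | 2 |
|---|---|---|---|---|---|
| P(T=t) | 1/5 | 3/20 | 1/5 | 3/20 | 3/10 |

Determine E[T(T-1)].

2.1

E[T(T-1)] = Σ t(t-1)·P(T=t)
 = 6·1/5 + 2·3/20 + 0·1/5 + 0·3/20 + 2·3/10
 = 6/5 + 3/10 + 0 + 0 + 3/5
 = 21/10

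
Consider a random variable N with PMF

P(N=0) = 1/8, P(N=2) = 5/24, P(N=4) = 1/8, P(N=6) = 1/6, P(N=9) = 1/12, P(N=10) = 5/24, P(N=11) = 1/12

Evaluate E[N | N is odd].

10

P(N is odd) = 1/12 + 1/12 = 1/6.
E[N | N is odd] = [9·1/12 + 11·1/12] / (1/6)
 = 5/3 / (1/6)
 = 10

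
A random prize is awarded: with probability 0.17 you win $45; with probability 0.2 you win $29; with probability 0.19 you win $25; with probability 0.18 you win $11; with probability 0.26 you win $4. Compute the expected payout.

21.22

E[payout] = 45·0.17 + 29·0.2 + 25·0.19 + 11·0.18 + 4·0.26
 = 7.65 + 5.8 + 4.75 + 1.98 + 1.04
 = 21.22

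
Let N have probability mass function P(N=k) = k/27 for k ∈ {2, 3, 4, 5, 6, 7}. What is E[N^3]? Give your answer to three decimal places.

E[N^3] = Σ n^3·P(N=n)
 = 8·2/27 + 27·1/9 + 64·4/27 + 125·5/27 + 216·2/9 + 343·7/27
 = 16/27 + 3 + 256/27 + 625/27 + 48 + 2401/27
 = 4675/27

173.148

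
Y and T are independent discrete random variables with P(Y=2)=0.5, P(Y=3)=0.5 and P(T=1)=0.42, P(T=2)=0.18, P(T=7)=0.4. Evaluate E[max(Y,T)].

E[max(Y,T)] = Σ_y Σ_t max(y,t) · P(Y=y)P(T=t)
 = 2·0.21 + 2·0.09 + 7·0.2 + 3·0.21 + 3·0.09 + 7·0.2
 = 0.42 + 0.18 + 1.4 + 0.63 + 0.27 + 1.4
 = 4.3

4.3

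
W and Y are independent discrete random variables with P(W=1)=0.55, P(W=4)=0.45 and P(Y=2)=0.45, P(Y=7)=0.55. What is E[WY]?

E[WY] = Σ_w Σ_y wy · P(W=w)P(Y=y)
 = 2·0.2475 + 7·0.3025 + 8·0.2025 + 28·0.2475
 = 0.495 + 2.1175 + 1.62 + 6.93
 = 11.1625

11.1625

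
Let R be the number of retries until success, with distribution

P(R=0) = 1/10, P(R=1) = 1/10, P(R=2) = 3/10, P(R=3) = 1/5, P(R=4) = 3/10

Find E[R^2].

E[R^2] = Σ r^2·P(R=r)
 = 0·1/10 + 1·1/10 + 4·3/10 + 9·1/5 + 16·3/10
 = 0 + 1/10 + 6/5 + 9/5 + 24/5
 = 79/10

7.9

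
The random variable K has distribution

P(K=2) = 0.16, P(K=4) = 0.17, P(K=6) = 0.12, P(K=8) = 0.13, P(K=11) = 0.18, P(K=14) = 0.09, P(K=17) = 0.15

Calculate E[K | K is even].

P(K is even) = 0.16 + 0.17 + 0.12 + 0.13 + 0.09 = 0.67.
E[K | K is even] = [2·0.16 + 4·0.17 + 6·0.12 + 8·0.13 + 14·0.09] / 0.67
 = 4.02 / 0.67
 = 6

6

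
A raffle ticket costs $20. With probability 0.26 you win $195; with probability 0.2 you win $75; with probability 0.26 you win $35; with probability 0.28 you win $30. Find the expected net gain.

63.2

E[payout] = 195·0.26 + 75·0.2 + 35·0.26 + 30·0.28
 = 50.7 + 15 + 9.1 + 8.4
 = 83.2
Net = 83.2 - 20 = 63.2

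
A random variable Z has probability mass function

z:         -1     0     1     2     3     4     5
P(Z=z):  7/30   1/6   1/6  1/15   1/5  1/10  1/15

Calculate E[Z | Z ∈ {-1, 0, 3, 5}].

P(Z ∈ {-1, 0, 3, 5}) = 7/30 + 1/6 + 1/5 + 1/15 = 2/3.
E[Z | Z ∈ {-1, 0, 3, 5}] = [(-1)·7/30 + 0·1/6 + 3·1/5 + 5·1/15] / (2/3)
 = 7/10 / (2/3)
 = 21/20

1.05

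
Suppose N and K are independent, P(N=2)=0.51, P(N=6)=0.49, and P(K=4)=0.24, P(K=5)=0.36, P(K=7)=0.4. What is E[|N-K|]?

E[|N-K|] = Σ_n Σ_k |n-k| · P(N=n)P(K=k)
 = 2·0.1224 + 3·0.1836 + 5·0.204 + 2·0.1176 + 1·0.1764 + 1·0.196
 = 0.2448 + 0.5508 + 1.02 + 0.2352 + 0.1764 + 0.196
 = 2.4232

2.4232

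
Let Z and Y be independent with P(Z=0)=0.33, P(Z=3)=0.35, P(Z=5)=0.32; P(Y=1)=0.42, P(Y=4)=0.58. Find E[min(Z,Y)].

E[min(Z,Y)] = Σ_z Σ_y min(z,y) · P(Z=z)P(Y=y)
 = 0·0.1386 + 0·0.1914 + 1·0.147 + 3·0.203 + 1·0.1344 + 4·0.1856
 = 0 + 0 + 0.147 + 0.609 + 0.1344 + 0.7424
 = 1.6328

1.6328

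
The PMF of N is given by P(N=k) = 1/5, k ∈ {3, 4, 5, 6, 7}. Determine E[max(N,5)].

5.6

E[max(N,5)] = Σ max(n,5)·P(N=n)
 = 5·1/5 + 5·1/5 + 5·1/5 + 6·1/5 + 7·1/5
 = 1 + 1 + 1 + 6/5 + 7/5
 = 28/5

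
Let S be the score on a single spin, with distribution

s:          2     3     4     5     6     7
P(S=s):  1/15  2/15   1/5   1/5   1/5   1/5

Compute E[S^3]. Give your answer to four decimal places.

153.7333

E[S^3] = Σ s^3·P(S=s)
 = 8·1/15 + 27·2/15 + 64·1/5 + 125·1/5 + 216·1/5 + 343·1/5
 = 8/15 + 18/5 + 64/5 + 25 + 216/5 + 343/5
 = 2306/15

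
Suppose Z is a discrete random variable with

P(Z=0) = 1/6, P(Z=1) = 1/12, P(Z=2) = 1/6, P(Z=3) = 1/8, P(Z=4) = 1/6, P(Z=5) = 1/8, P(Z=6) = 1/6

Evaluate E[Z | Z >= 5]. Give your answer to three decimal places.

5.571

P(Z >= 5) = 1/8 + 1/6 = 7/24.
E[Z | Z >= 5] = [5·1/8 + 6·1/6] / (7/24)
 = 13/8 / (7/24)
 = 39/7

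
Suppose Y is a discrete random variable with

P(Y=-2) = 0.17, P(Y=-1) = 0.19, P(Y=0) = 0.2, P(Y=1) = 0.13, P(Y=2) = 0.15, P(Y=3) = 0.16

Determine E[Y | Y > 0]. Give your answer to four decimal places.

2.0682

P(Y > 0) = 0.13 + 0.15 + 0.16 = 0.44.
E[Y | Y > 0] = [1·0.13 + 2·0.15 + 3·0.16] / 0.44
 = 0.91 / 0.44
 = 91/44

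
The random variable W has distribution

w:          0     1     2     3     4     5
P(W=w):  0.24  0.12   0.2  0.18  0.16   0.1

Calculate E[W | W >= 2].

P(W >= 2) = 0.2 + 0.18 + 0.16 + 0.1 = 0.64.
E[W | W >= 2] = [2·0.2 + 3·0.18 + 4·0.16 + 5·0.1] / 0.64
 = 2.08 / 0.64
 = 13/4

3.25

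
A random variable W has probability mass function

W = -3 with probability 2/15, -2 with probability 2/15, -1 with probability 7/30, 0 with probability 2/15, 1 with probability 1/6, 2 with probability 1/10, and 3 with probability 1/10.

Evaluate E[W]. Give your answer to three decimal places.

-0.233

E[W] = Σ w·P(W=w)
 = (-3)·2/15 + (-2)·2/15 + (-1)·7/30 + 0·2/15 + 1·1/6 + 2·1/10 + 3·1/10
 = (-2/5) + (-4/15) + (-7/30) + 0 + 1/6 + 1/5 + 3/10
 = -7/30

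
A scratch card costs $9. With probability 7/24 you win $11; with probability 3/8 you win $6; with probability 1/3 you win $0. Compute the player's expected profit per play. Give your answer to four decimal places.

E[payout] = 11·7/24 + 6·3/8 + 0·1/3
 = 77/24 + 9/4 + 0
 = 131/24
Net = 131/24 - 9 = -85/24

-3.5417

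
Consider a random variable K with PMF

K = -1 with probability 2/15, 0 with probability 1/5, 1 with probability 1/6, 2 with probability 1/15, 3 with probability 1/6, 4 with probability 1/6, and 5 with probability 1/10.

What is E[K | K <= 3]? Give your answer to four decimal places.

P(K <= 3) = 2/15 + 1/5 + 1/6 + 1/15 + 1/6 = 11/15.
E[K | K <= 3] = [(-1)·2/15 + 0·1/5 + 1·1/6 + 2·1/15 + 3·1/6] / (11/15)
 = 2/3 / (11/15)
 = 10/11

0.9091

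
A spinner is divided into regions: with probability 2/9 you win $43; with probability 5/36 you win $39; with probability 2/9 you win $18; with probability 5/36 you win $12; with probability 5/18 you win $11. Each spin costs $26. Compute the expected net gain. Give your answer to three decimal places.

-2.306

E[payout] = 43·2/9 + 39·5/36 + 18·2/9 + 12·5/36 + 11·5/18
 = 86/9 + 65/12 + 4 + 5/3 + 55/18
 = 853/36
Net = 853/36 - 26 = -83/36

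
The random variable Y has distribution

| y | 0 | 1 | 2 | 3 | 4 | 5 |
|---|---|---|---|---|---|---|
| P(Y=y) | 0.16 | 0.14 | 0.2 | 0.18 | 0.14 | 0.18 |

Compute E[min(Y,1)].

0.84

E[min(Y,1)] = Σ min(y,1)·P(Y=y)
 = 0·0.16 + 1·0.14 + 1·0.2 + 1·0.18 + 1·0.14 + 1·0.18
 = 0 + 0.14 + 0.2 + 0.18 + 0.14 + 0.18
 = 0.84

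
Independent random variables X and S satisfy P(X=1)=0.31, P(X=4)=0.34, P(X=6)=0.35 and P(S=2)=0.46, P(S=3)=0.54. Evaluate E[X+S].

E[X+S] = Σ_x Σ_s (x+s) · P(X=x)P(S=s)
 = 3·0.1426 + 4·0.1674 + 6·0.1564 + 7·0.1836 + 8·0.161 + 9·0.189
 = 0.4278 + 0.6696 + 0.9384 + 1.2852 + 1.288 + 1.701
 = 6.31

6.31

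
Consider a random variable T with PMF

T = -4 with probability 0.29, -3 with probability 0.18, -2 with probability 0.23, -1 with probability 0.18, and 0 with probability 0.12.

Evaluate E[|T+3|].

1.24

E[|T+3|] = Σ |t+3|·P(T=t)
 = 1·0.29 + 0·0.18 + 1·0.23 + 2·0.18 + 3·0.12
 = 0.29 + 0 + 0.23 + 0.36 + 0.36
 = 1.24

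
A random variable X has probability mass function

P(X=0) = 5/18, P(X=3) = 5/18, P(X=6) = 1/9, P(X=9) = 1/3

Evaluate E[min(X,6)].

3.5

E[min(X,6)] = Σ min(x,6)·P(X=x)
 = 0·5/18 + 3·5/18 + 6·1/9 + 6·1/3
 = 0 + 5/6 + 2/3 + 2
 = 7/2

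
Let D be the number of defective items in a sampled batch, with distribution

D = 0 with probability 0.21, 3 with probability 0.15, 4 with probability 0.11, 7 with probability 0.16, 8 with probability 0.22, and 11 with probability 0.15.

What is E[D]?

5.42

E[D] = Σ d·P(D=d)
 = 0·0.21 + 3·0.15 + 4·0.11 + 7·0.16 + 8·0.22 + 11·0.15
 = 0 + 0.45 + 0.44 + 1.12 + 1.76 + 1.65
 = 5.42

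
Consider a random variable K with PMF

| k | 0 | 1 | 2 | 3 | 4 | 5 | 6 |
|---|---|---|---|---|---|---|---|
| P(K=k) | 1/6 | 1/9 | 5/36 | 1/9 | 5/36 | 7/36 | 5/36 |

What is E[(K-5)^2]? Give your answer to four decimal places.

E[(K-5)^2] = Σ (k-5)^2·P(K=k)
 = 25·1/6 + 16·1/9 + 9·5/36 + 4·1/9 + 1·5/36 + 0·7/36 + 1·5/36
 = 25/6 + 16/9 + 5/4 + 4/9 + 5/36 + 0 + 5/36
 = 95/12

7.9167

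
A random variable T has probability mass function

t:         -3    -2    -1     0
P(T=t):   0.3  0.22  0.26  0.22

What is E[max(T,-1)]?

-0.78

E[max(T,-1)] = Σ max(t,-1)·P(T=t)
 = (-1)·0.3 + (-1)·0.22 + (-1)·0.26 + 0·0.22
 = (-0.3) + (-0.22) + (-0.26) + 0
 = -0.78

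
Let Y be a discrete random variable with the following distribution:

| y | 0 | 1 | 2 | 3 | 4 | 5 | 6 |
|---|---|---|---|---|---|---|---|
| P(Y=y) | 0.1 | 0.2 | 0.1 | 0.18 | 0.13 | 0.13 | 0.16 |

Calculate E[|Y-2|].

1.87

E[|Y-2|] = Σ |y-2|·P(Y=y)
 = 2·0.1 + 1·0.2 + 0·0.1 + 1·0.18 + 2·0.13 + 3·0.13 + 4·0.16
 = 0.2 + 0.2 + 0 + 0.18 + 0.26 + 0.39 + 0.64
 = 1.87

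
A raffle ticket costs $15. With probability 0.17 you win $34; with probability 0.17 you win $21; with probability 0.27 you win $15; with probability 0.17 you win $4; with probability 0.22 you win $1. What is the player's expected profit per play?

-0.7

E[payout] = 34·0.17 + 21·0.17 + 15·0.27 + 4·0.17 + 1·0.22
 = 5.78 + 3.57 + 4.05 + 0.68 + 0.22
 = 14.3
Net = 14.3 - 15 = -0.7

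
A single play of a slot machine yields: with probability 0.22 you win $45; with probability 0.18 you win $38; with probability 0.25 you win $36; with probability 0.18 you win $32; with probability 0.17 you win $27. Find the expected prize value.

E[payout] = 45·0.22 + 38·0.18 + 36·0.25 + 32·0.18 + 27·0.17
 = 9.9 + 6.84 + 9 + 5.76 + 4.59
 = 36.09

36.09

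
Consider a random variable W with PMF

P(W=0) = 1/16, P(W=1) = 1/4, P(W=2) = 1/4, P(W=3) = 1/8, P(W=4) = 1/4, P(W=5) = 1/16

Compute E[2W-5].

E[2W-5] = Σ (2w-5)·P(W=w)
 = (-5)·1/16 + (-3)·1/4 + (-1)·1/4 + 1·1/8 + 3·1/4 + 5·1/16
 = (-5/16) + (-3/4) + (-1/4) + 1/8 + 3/4 + 5/16
 = -1/8

-0.125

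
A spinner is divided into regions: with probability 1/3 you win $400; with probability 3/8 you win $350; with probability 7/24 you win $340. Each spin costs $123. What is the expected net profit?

240.75

E[payout] = 400·1/3 + 350·3/8 + 340·7/24
 = 400/3 + 525/4 + 595/6
 = 1455/4
Net = 1455/4 - 123 = 963/4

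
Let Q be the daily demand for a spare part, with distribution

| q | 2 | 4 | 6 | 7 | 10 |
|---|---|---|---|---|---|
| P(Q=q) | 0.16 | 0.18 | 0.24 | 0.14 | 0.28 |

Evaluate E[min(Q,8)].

5.7

E[min(Q,8)] = Σ min(q,8)·P(Q=q)
 = 2·0.16 + 4·0.18 + 6·0.24 + 7·0.14 + 8·0.28
 = 0.32 + 0.72 + 1.44 + 0.98 + 2.24
 = 5.7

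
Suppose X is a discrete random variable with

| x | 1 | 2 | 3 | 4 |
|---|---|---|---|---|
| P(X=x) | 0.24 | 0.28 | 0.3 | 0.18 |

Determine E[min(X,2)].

E[min(X,2)] = Σ min(x,2)·P(X=x)
 = 1·0.24 + 2·0.28 + 2·0.3 + 2·0.18
 = 0.24 + 0.56 + 0.6 + 0.36
 = 1.76

1.76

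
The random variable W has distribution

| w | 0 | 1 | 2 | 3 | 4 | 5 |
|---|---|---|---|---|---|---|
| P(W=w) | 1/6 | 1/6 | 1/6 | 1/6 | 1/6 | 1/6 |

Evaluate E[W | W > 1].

3.5

P(W > 1) = 1/6 + 1/6 + 1/6 + 1/6 = 2/3.
E[W | W > 1] = [2·1/6 + 3·1/6 + 4·1/6 + 5·1/6] / (2/3)
 = 7/3 / (2/3)
 = 7/2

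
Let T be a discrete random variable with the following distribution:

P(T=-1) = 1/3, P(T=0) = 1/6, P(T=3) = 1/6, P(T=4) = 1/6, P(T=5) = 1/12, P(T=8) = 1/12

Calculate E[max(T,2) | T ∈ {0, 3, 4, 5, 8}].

P(T ∈ {0, 3, 4, 5, 8}) = 1/6 + 1/6 + 1/6 + 1/12 + 1/12 = 2/3.
E[max(T,2) | T ∈ {0, 3, 4, 5, 8}] = [2·1/6 + 3·1/6 + 4·1/6 + 5·1/12 + 8·1/12] / (2/3)
 = 31/12 / (2/3)
 = 31/8

3.875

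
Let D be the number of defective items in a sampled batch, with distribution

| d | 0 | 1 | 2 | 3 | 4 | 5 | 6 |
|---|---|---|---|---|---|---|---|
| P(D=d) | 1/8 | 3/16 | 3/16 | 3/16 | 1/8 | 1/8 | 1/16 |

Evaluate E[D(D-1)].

E[D(D-1)] = Σ d(d-1)·P(D=d)
 = 0·1/8 + 0·3/16 + 2·3/16 + 6·3/16 + 12·1/8 + 20·1/8 + 30·1/16
 = 0 + 0 + 3/8 + 9/8 + 3/2 + 5/2 + 15/8
 = 59/8

7.375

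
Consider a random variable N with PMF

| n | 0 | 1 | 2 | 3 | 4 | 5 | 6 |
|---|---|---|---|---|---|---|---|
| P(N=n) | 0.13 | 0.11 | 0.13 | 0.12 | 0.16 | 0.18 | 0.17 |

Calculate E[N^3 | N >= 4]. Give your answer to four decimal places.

P(N >= 4) = 0.16 + 0.18 + 0.17 = 0.51.
E[N^3 | N >= 4] = [64·0.16 + 125·0.18 + 216·0.17] / 0.51
 = 69.46 / 0.51
 = 6946/51

136.1961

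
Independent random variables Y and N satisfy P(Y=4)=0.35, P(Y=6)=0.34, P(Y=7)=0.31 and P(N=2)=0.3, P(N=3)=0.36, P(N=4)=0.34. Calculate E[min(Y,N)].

E[min(Y,N)] = Σ_y Σ_n min(y,n) · P(Y=y)P(N=n)
 = 2·0.105 + 3·0.126 + 4·0.119 + 2·0.102 + 3·0.1224 + 4·0.1156 + 2·0.093 + 3·0.1116 + 4·0.1054
 = 0.21 + 0.378 + 0.476 + 0.204 + 0.3672 + 0.4624 + 0.186 + 0.3348 + 0.4216
 = 3.04

3.04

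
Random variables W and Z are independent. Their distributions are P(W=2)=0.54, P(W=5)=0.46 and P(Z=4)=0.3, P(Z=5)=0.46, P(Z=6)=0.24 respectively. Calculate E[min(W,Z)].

3.242

E[min(W,Z)] = Σ_w Σ_z min(w,z) · P(W=w)P(Z=z)
 = 2·0.162 + 2·0.2484 + 2·0.1296 + 4·0.138 + 5·0.2116 + 5·0.1104
 = 0.324 + 0.4968 + 0.2592 + 0.552 + 1.058 + 0.552
 = 3.242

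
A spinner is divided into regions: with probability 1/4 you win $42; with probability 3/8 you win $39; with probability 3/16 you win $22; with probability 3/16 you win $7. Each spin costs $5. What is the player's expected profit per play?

E[payout] = 42·1/4 + 39·3/8 + 22·3/16 + 7·3/16
 = 21/2 + 117/8 + 33/8 + 21/16
 = 489/16
Net = 489/16 - 5 = 409/16

25.5625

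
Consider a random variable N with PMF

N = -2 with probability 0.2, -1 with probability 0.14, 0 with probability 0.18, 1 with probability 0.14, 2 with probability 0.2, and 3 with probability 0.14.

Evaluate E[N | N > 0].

P(N > 0) = 0.14 + 0.2 + 0.14 = 0.48.
E[N | N > 0] = [1·0.14 + 2·0.2 + 3·0.14] / 0.48
 = 0.96 / 0.48
 = 2

2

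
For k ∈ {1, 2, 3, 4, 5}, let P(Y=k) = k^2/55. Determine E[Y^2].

E[Y^2] = Σ y^2·P(Y=y)
 = 1·1/55 + 4·4/55 + 9·9/55 + 16·16/55 + 25·5/11
 = 1/55 + 16/55 + 81/55 + 256/55 + 125/11
 = 89/5

17.8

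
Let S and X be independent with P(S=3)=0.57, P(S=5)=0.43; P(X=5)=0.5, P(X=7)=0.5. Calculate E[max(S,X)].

E[max(S,X)] = Σ_s Σ_x max(s,x) · P(S=s)P(X=x)
 = 5·0.285 + 7·0.285 + 5·0.215 + 7·0.215
 = 1.425 + 1.995 + 1.075 + 1.505
 = 6

6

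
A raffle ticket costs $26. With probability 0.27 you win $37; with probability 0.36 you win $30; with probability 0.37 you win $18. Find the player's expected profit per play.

E[payout] = 37·0.27 + 30·0.36 + 18·0.37
 = 9.99 + 10.8 + 6.66
 = 27.45
Net = 27.45 - 26 = 1.45

1.45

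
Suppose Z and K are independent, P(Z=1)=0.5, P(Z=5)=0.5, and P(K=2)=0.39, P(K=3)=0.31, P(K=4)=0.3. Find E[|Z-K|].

E[|Z-K|] = Σ_z Σ_k |z-k| · P(Z=z)P(K=k)
 = 1·0.195 + 2·0.155 + 3·0.15 + 3·0.195 + 2·0.155 + 1·0.15
 = 0.195 + 0.31 + 0.45 + 0.585 + 0.31 + 0.15
 = 2

2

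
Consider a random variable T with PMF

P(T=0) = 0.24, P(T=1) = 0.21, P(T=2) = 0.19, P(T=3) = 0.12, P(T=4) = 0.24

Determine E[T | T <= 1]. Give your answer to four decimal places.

0.4667

P(T <= 1) = 0.24 + 0.21 = 0.45.
E[T | T <= 1] = [0·0.24 + 1·0.21] / 0.45
 = 0.21 / 0.45
 = 7/15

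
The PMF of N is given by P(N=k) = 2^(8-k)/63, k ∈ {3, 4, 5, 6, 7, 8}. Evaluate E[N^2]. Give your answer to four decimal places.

E[N^2] = Σ n^2·P(N=n)
 = 9·32/63 + 16·16/63 + 25·8/63 + 36·4/63 + 49·2/63 + 64·1/63
 = 32/7 + 256/63 + 200/63 + 16/7 + 14/9 + 64/63
 = 50/3

16.6667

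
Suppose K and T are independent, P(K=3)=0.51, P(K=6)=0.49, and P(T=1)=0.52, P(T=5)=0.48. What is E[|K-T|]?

2.5292

E[|K-T|] = Σ_k Σ_t |k-t| · P(K=k)P(T=t)
 = 2·0.2652 + 2·0.2448 + 5·0.2548 + 1·0.2352
 = 0.5304 + 0.4896 + 1.274 + 0.2352
 = 2.5292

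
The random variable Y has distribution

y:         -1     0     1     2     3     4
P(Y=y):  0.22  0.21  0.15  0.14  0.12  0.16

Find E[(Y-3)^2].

E[(Y-3)^2] = Σ (y-3)^2·P(Y=y)
 = 16·0.22 + 9·0.21 + 4·0.15 + 1·0.14 + 0·0.12 + 1·0.16
 = 3.52 + 1.89 + 0.6 + 0.14 + 0 + 0.16
 = 6.31

6.31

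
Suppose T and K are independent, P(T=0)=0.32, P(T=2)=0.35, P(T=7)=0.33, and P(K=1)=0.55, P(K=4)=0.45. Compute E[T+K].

5.36

E[T+K] = Σ_t Σ_k (t+k) · P(T=t)P(K=k)
 = 1·0.176 + 4·0.144 + 3·0.1925 + 6·0.1575 + 8·0.1815 + 11·0.1485
 = 0.176 + 0.576 + 0.5775 + 0.945 + 1.452 + 1.6335
 = 5.36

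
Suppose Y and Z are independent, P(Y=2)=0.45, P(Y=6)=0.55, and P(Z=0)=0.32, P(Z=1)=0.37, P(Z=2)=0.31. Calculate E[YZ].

4.158

E[YZ] = Σ_y Σ_z yz · P(Y=y)P(Z=z)
 = 0·0.144 + 2·0.1665 + 4·0.1395 + 0·0.176 + 6·0.2035 + 12·0.1705
 = 0 + 0.333 + 0.558 + 0 + 1.221 + 2.046
 = 4.158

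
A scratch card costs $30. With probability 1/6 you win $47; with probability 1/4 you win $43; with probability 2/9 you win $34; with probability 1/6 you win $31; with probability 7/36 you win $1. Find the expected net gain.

1.5

E[payout] = 47·1/6 + 43·1/4 + 34·2/9 + 31·1/6 + 1·7/36
 = 47/6 + 43/4 + 68/9 + 31/6 + 7/36
 = 63/2
Net = 63/2 - 30 = 3/2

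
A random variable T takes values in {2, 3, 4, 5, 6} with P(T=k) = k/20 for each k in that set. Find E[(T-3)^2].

4

E[(T-3)^2] = Σ (t-3)^2·P(T=t)
 = 1·1/10 + 0·3/20 + 1·1/5 + 4·1/4 + 9·3/10
 = 1/10 + 0 + 1/5 + 1 + 27/10
 = 4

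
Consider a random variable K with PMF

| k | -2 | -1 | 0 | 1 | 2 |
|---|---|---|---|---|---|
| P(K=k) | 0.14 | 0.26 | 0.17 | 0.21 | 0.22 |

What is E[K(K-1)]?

E[K(K-1)] = Σ k(k-1)·P(K=k)
 = 6·0.14 + 2·0.26 + 0·0.17 + 0·0.21 + 2·0.22
 = 0.84 + 0.52 + 0 + 0 + 0.44
 = 1.8

1.8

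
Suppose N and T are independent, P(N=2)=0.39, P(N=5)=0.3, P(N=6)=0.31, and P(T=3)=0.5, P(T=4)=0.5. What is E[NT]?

E[NT] = Σ_n Σ_t nt · P(N=n)P(T=t)
 = 6·0.195 + 8·0.195 + 15·0.15 + 20·0.15 + 18·0.155 + 24·0.155
 = 1.17 + 1.56 + 2.25 + 3 + 2.79 + 3.72
 = 14.49

14.49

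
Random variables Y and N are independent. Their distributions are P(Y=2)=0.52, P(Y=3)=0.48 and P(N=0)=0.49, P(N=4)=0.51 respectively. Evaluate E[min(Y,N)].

1.2648

E[min(Y,N)] = Σ_y Σ_n min(y,n) · P(Y=y)P(N=n)
 = 0·0.2548 + 2·0.2652 + 0·0.2352 + 3·0.2448
 = 0 + 0.5304 + 0 + 0.7344
 = 1.2648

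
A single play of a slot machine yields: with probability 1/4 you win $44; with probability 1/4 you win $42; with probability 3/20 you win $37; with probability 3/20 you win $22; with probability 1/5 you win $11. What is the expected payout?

E[payout] = 44·1/4 + 42·1/4 + 37·3/20 + 22·3/20 + 11·1/5
 = 11 + 21/2 + 111/20 + 33/10 + 11/5
 = 651/20

32.55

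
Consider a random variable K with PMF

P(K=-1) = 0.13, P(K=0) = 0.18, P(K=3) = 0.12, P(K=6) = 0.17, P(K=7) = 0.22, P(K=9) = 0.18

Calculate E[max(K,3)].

E[max(K,3)] = Σ max(k,3)·P(K=k)
 = 3·0.13 + 3·0.18 + 3·0.12 + 6·0.17 + 7·0.22 + 9·0.18
 = 0.39 + 0.54 + 0.36 + 1.02 + 1.54 + 1.62
 = 5.47

5.47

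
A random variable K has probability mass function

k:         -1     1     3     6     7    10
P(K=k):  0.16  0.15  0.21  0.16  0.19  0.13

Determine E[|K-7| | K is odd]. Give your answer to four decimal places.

4.2535

P(K is odd) = 0.16 + 0.15 + 0.21 + 0.19 = 0.71.
E[|K-7| | K is odd] = [8·0.16 + 6·0.15 + 4·0.21 + 0·0.19] / 0.71
 = 3.02 / 0.71
 = 302/71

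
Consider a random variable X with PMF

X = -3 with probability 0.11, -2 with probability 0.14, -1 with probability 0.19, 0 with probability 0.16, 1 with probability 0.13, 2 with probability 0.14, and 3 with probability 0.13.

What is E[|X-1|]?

E[|X-1|] = Σ |x-1|·P(X=x)
 = 4·0.11 + 3·0.14 + 2·0.19 + 1·0.16 + 0·0.13 + 1·0.14 + 2·0.13
 = 0.44 + 0.42 + 0.38 + 0.16 + 0 + 0.14 + 0.26
 = 1.8

1.8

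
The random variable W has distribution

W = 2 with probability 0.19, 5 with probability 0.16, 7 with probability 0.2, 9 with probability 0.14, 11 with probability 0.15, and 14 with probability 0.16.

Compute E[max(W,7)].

E[max(W,7)] = Σ max(w,7)·P(W=w)
 = 7·0.19 + 7·0.16 + 7·0.2 + 9·0.14 + 11·0.15 + 14·0.16
 = 1.33 + 1.12 + 1.4 + 1.26 + 1.65 + 2.24
 = 9

9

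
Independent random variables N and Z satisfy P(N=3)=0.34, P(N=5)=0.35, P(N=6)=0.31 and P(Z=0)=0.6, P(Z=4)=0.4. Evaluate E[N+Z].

E[N+Z] = Σ_n Σ_z (n+z) · P(N=n)P(Z=z)
 = 3·0.204 + 7·0.136 + 5·0.21 + 9·0.14 + 6·0.186 + 10·0.124
 = 0.612 + 0.952 + 1.05 + 1.26 + 1.116 + 1.24
 = 6.23

6.23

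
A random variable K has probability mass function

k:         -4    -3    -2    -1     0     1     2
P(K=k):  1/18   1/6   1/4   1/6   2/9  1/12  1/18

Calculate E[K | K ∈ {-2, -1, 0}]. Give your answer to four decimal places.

-1.0435

P(K ∈ {-2, -1, 0}) = 1/4 + 1/6 + 2/9 = 23/36.
E[K | K ∈ {-2, -1, 0}] = [(-2)·1/4 + (-1)·1/6 + 0·2/9] / (23/36)
 = -2/3 / (23/36)
 = -24/23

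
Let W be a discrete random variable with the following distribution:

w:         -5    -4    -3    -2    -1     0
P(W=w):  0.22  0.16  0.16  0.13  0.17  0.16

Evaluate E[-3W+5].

E[-3W+5] = Σ (-3w+5)·P(W=w)
 = 20·0.22 + 17·0.16 + 14·0.16 + 11·0.13 + 8·0.17 + 5·0.16
 = 4.4 + 2.72 + 2.24 + 1.43 + 1.36 + 0.8
 = 12.95

12.95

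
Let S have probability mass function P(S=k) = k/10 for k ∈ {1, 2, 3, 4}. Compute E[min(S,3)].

E[min(S,3)] = Σ min(s,3)·P(S=s)
 = 1·1/10 + 2·1/5 + 3·3/10 + 3·2/5
 = 1/10 + 2/5 + 9/10 + 6/5
 = 13/5

2.6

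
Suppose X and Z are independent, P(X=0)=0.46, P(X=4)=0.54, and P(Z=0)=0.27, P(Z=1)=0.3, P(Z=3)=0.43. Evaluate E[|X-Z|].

E[|X-Z|] = Σ_x Σ_z |x-z| · P(X=x)P(Z=z)
 = 0·0.1242 + 1·0.138 + 3·0.1978 + 4·0.1458 + 3·0.162 + 1·0.2322
 = 0 + 0.138 + 0.5934 + 0.5832 + 0.486 + 0.2322
 = 2.0328

2.0328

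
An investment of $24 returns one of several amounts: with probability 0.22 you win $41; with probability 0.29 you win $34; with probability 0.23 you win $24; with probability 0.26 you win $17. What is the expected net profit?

4.82

E[payout] = 41·0.22 + 34·0.29 + 24·0.23 + 17·0.26
 = 9.02 + 9.86 + 5.52 + 4.42
 = 28.82
Net = 28.82 - 24 = 4.82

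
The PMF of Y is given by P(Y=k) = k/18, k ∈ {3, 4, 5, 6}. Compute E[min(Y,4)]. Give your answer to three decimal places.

E[min(Y,4)] = Σ min(y,4)·P(Y=y)
 = 3·1/6 + 4·2/9 + 4·5/18 + 4·1/3
 = 1/2 + 8/9 + 10/9 + 4/3
 = 23/6

3.833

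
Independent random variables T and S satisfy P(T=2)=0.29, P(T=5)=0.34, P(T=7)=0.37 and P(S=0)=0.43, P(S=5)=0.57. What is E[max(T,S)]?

E[max(T,S)] = Σ_t Σ_s max(t,s) · P(T=t)P(S=s)
 = 2·0.1247 + 5·0.1653 + 5·0.1462 + 5·0.1938 + 7·0.1591 + 7·0.2109
 = 0.2494 + 0.8265 + 0.731 + 0.969 + 1.1137 + 1.4763
 = 5.3659

5.3659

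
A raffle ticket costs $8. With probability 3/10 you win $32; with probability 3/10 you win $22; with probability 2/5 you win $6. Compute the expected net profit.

10.6

E[payout] = 32·3/10 + 22·3/10 + 6·2/5
 = 48/5 + 33/5 + 12/5
 = 93/5
Net = 93/5 - 8 = 53/5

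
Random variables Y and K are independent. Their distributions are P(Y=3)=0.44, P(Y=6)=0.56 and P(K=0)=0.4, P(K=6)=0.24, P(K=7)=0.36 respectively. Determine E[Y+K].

E[Y+K] = Σ_y Σ_k (y+k) · P(Y=y)P(K=k)
 = 3·0.176 + 9·0.1056 + 10·0.1584 + 6·0.224 + 12·0.1344 + 13·0.2016
 = 0.528 + 0.9504 + 1.584 + 1.344 + 1.6128 + 2.6208
 = 8.64

8.64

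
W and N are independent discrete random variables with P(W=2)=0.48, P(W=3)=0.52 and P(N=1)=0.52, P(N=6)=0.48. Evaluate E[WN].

8.568

E[WN] = Σ_w Σ_n wn · P(W=w)P(N=n)
 = 2·0.2496 + 12·0.2304 + 3·0.2704 + 18·0.2496
 = 0.4992 + 2.7648 + 0.8112 + 4.4928
 = 8.568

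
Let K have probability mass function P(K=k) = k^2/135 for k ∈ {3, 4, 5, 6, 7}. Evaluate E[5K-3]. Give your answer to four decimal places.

E[5K-3] = Σ (5k-3)·P(K=k)
 = 12·1/15 + 17·16/135 + 22·5/27 + 27·4/15 + 32·49/135
 = 4/5 + 272/135 + 110/27 + 36/5 + 1568/135
 = 694/27

25.7037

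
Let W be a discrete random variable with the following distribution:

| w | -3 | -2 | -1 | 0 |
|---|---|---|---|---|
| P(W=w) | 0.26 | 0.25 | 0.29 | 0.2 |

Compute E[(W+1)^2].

E[(W+1)^2] = Σ (w+1)^2·P(W=w)
 = 4·0.26 + 1·0.25 + 0·0.29 + 1·0.2
 = 1.04 + 0.25 + 0 + 0.2
 = 1.49

1.49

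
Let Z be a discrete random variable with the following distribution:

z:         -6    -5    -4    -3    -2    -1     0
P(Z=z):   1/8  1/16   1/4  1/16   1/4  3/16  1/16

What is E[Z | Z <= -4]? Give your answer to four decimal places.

P(Z <= -4) = 1/8 + 1/16 + 1/4 = 7/16.
E[Z | Z <= -4] = [(-6)·1/8 + (-5)·1/16 + (-4)·1/4] / (7/16)
 = -33/16 / (7/16)
 = -33/7

-4.7143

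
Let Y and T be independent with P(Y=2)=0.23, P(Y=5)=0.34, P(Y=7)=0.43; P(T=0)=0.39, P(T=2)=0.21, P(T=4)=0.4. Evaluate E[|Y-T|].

3.518

E[|Y-T|] = Σ_y Σ_t |y-t| · P(Y=y)P(T=t)
 = 2·0.0897 + 0·0.0483 + 2·0.092 + 5·0.1326 + 3·0.0714 + 1·0.136 + 7·0.1677 + 5·0.0903 + 3·0.172
 = 0.1794 + 0 + 0.184 + 0.663 + 0.2142 + 0.136 + 1.1739 + 0.4515 + 0.516
 = 3.518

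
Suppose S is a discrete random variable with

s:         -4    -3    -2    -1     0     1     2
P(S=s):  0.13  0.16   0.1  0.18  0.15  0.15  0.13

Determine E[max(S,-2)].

-0.55

E[max(S,-2)] = Σ max(s,-2)·P(S=s)
 = (-2)·0.13 + (-2)·0.16 + (-2)·0.1 + (-1)·0.18 + 0·0.15 + 1·0.15 + 2·0.13
 = (-0.26) + (-0.32) + (-0.2) + (-0.18) + 0 + 0.15 + 0.26
 = -0.55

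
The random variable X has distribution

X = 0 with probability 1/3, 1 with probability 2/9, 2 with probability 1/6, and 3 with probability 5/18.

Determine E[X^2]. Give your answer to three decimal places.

E[X^2] = Σ x^2·P(X=x)
 = 0·1/3 + 1·2/9 + 4·1/6 + 9·5/18
 = 0 + 2/9 + 2/3 + 5/2
 = 61/18

3.389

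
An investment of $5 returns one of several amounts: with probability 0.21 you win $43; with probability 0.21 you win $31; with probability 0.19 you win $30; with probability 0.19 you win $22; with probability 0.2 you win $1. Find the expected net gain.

E[payout] = 43·0.21 + 31·0.21 + 30·0.19 + 22·0.19 + 1·0.2
 = 9.03 + 6.51 + 5.7 + 4.18 + 0.2
 = 25.62
Net = 25.62 - 5 = 20.62

20.62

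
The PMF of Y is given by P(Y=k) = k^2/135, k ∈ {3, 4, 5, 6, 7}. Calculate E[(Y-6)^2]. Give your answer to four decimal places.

E[(Y-6)^2] = Σ (y-6)^2·P(Y=y)
 = 9·1/15 + 4·16/135 + 1·5/27 + 0·4/15 + 1·49/135
 = 3/5 + 64/135 + 5/27 + 0 + 49/135
 = 73/45

1.6222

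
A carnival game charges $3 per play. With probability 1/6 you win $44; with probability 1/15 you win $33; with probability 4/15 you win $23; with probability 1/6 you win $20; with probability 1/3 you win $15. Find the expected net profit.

21

E[payout] = 44·1/6 + 33·1/15 + 23·4/15 + 20·1/6 + 15·1/3
 = 22/3 + 11/5 + 92/15 + 10/3 + 5
 = 24
Net = 24 - 3 = 21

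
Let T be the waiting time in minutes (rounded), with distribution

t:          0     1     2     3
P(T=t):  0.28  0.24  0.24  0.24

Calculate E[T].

E[T] = Σ t·P(T=t)
 = 0·0.28 + 1·0.24 + 2·0.24 + 3·0.24
 = 0 + 0.24 + 0.48 + 0.72
 = 1.44

1.44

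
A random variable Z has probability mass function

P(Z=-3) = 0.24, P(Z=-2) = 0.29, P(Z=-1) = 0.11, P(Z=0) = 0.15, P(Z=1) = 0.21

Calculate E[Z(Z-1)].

4.84

E[Z(Z-1)] = Σ z(z-1)·P(Z=z)
 = 12·0.24 + 6·0.29 + 2·0.11 + 0·0.15 + 0·0.21
 = 2.88 + 1.74 + 0.22 + 0 + 0
 = 4.84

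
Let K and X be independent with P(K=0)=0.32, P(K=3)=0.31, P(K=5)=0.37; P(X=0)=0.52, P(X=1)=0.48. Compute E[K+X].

E[K+X] = Σ_k Σ_x (k+x) · P(K=k)P(X=x)
 = 0·0.1664 + 1·0.1536 + 3·0.1612 + 4·0.1488 + 5·0.1924 + 6·0.1776
 = 0 + 0.1536 + 0.4836 + 0.5952 + 0.962 + 1.0656
 = 3.26

3.26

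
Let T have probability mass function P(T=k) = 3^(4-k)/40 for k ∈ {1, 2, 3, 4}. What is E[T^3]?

E[T^3] = Σ t^3·P(T=t)
 = 1·27/40 + 8·9/40 + 27·3/40 + 64·1/40
 = 27/40 + 9/5 + 81/40 + 8/5
 = 61/10

6.1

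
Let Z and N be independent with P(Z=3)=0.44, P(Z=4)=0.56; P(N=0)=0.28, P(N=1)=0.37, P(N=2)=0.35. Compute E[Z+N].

E[Z+N] = Σ_z Σ_n (z+n) · P(Z=z)P(N=n)
 = 3·0.1232 + 4·0.1628 + 5·0.154 + 4·0.1568 + 5·0.2072 + 6·0.196
 = 0.3696 + 0.6512 + 0.77 + 0.6272 + 1.036 + 1.176
 = 4.63

4.63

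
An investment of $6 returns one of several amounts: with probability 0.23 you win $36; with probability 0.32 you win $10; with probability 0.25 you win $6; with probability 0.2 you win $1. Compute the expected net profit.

7.18

E[payout] = 36·0.23 + 10·0.32 + 6·0.25 + 1·0.2
 = 8.28 + 3.2 + 1.5 + 0.2
 = 13.18
Net = 13.18 - 6 = 7.18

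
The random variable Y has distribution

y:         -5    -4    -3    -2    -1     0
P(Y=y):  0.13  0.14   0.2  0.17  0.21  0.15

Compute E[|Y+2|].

E[|Y+2|] = Σ |y+2|·P(Y=y)
 = 3·0.13 + 2·0.14 + 1·0.2 + 0·0.17 + 1·0.21 + 2·0.15
 = 0.39 + 0.28 + 0.2 + 0 + 0.21 + 0.3
 = 1.38

1.38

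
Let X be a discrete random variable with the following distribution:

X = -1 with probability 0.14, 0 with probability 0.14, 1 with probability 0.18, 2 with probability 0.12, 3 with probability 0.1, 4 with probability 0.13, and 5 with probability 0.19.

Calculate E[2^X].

10.01

E[2^X] = Σ 2^x·P(X=x)
 = 0.5·0.14 + 1·0.14 + 2·0.18 + 4·0.12 + 8·0.1 + 16·0.13 + 32·0.19
 = 0.07 + 0.14 + 0.36 + 0.48 + 0.8 + 2.08 + 6.08
 = 10.01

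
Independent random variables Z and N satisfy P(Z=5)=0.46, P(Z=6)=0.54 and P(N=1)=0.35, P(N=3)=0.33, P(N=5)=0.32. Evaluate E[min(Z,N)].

2.94

E[min(Z,N)] = Σ_z Σ_n min(z,n) · P(Z=z)P(N=n)
 = 1·0.161 + 3·0.1518 + 5·0.1472 + 1·0.189 + 3·0.1782 + 5·0.1728
 = 0.161 + 0.4554 + 0.736 + 0.189 + 0.5346 + 0.864
 = 2.94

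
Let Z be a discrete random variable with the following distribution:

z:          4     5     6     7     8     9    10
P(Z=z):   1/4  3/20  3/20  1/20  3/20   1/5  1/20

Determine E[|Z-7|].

1.9

E[|Z-7|] = Σ |z-7|·P(Z=z)
 = 3·1/4 + 2·3/20 + 1·3/20 + 0·1/20 + 1·3/20 + 2·1/5 + 3·1/20
 = 3/4 + 3/10 + 3/20 + 0 + 3/20 + 2/5 + 3/20
 = 19/10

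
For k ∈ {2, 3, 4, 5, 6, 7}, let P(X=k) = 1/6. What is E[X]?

E[X] = Σ x·P(X=x)
 = 2·1/6 + 3·1/6 + 4·1/6 + 5·1/6 + 6·1/6 + 7·1/6
 = 1/3 + 1/2 + 2/3 + 5/6 + 1 + 7/6
 = 9/2

4.5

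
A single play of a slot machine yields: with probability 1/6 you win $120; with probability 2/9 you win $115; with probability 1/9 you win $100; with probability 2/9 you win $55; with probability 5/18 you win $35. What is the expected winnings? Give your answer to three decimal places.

78.611

E[payout] = 120·1/6 + 115·2/9 + 100·1/9 + 55·2/9 + 35·5/18
 = 20 + 230/9 + 100/9 + 110/9 + 175/18
 = 1415/18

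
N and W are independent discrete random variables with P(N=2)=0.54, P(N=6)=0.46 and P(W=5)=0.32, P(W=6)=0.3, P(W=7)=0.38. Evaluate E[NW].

23.2704

E[NW] = Σ_n Σ_w nw · P(N=n)P(W=w)
 = 10·0.1728 + 12·0.162 + 14·0.2052 + 30·0.1472 + 36·0.138 + 42·0.1748
 = 1.728 + 1.944 + 2.8728 + 4.416 + 4.968 + 7.3416
 = 23.2704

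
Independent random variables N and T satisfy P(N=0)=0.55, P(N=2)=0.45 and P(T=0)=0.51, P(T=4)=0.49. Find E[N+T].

2.86

E[N+T] = Σ_n Σ_t (n+t) · P(N=n)P(T=t)
 = 0·0.2805 + 4·0.2695 + 2·0.2295 + 6·0.2205
 = 0 + 1.078 + 0.459 + 1.323
 = 2.86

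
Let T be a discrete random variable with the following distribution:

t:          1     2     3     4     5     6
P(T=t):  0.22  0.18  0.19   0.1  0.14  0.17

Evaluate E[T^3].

67.41

E[T^3] = Σ t^3·P(T=t)
 = 1·0.22 + 8·0.18 + 27·0.19 + 64·0.1 + 125·0.14 + 216·0.17
 = 0.22 + 1.44 + 5.13 + 6.4 + 17.5 + 36.72
 = 67.41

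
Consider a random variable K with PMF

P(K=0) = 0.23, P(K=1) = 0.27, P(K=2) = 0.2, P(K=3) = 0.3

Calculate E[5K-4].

3.85

E[5K-4] = Σ (5k-4)·P(K=k)
 = (-4)·0.23 + 1·0.27 + 6·0.2 + 11·0.3
 = (-0.92) + 0.27 + 1.2 + 3.3
 = 3.85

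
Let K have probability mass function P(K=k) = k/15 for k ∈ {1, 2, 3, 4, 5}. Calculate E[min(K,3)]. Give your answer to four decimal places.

2.7333

E[min(K,3)] = Σ min(k,3)·P(K=k)
 = 1·1/15 + 2·2/15 + 3·1/5 + 3·4/15 + 3·1/3
 = 1/15 + 4/15 + 3/5 + 4/5 + 1
 = 41/15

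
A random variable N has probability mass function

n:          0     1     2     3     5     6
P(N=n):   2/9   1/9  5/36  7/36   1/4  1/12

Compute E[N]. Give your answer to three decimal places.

2.722

E[N] = Σ n·P(N=n)
 = 0·2/9 + 1·1/9 + 2·5/36 + 3·7/36 + 5·1/4 + 6·1/12
 = 0 + 1/9 + 5/18 + 7/12 + 5/4 + 1/2
 = 49/18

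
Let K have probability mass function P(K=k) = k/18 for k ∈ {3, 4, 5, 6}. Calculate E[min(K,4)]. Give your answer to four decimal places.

E[min(K,4)] = Σ min(k,4)·P(K=k)
 = 3·1/6 + 4·2/9 + 4·5/18 + 4·1/3
 = 1/2 + 8/9 + 10/9 + 4/3
 = 23/6

3.8333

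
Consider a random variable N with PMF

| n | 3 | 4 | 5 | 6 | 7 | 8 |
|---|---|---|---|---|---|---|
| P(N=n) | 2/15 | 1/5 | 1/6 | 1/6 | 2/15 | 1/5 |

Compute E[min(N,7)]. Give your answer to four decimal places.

5.3667

E[min(N,7)] = Σ min(n,7)·P(N=n)
 = 3·2/15 + 4·1/5 + 5·1/6 + 6·1/6 + 7·2/15 + 7·1/5
 = 2/5 + 4/5 + 5/6 + 1 + 14/15 + 7/5
 = 161/30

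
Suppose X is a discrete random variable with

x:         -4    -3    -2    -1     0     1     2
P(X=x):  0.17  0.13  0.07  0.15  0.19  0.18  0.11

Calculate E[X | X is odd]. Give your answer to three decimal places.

-0.783

P(X is odd) = 0.13 + 0.15 + 0.18 = 0.46.
E[X | X is odd] = [(-3)·0.13 + (-1)·0.15 + 1·0.18] / 0.46
 = -0.36 / 0.46
 = -18/23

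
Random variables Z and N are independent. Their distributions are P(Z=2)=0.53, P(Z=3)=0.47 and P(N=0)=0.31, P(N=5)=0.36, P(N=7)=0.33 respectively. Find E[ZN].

10.1517

E[ZN] = Σ_z Σ_n zn · P(Z=z)P(N=n)
 = 0·0.1643 + 10·0.1908 + 14·0.1749 + 0·0.1457 + 15·0.1692 + 21·0.1551
 = 0 + 1.908 + 2.4486 + 0 + 2.538 + 3.2571
 = 10.1517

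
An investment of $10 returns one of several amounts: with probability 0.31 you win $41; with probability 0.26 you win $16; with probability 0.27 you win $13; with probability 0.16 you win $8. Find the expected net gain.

E[payout] = 41·0.31 + 16·0.26 + 13·0.27 + 8·0.16
 = 12.71 + 4.16 + 3.51 + 1.28
 = 21.66
Net = 21.66 - 10 = 11.66

11.66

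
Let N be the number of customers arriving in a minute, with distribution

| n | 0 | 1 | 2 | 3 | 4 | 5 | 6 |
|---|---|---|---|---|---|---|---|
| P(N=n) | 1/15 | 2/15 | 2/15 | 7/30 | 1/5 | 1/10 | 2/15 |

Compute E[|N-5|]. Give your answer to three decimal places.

E[|N-5|] = Σ |n-5|·P(N=n)
 = 5·1/15 + 4·2/15 + 3·2/15 + 2·7/30 + 1·1/5 + 0·1/10 + 1·2/15
 = 1/3 + 8/15 + 2/5 + 7/15 + 1/5 + 0 + 2/15
 = 31/15

2.067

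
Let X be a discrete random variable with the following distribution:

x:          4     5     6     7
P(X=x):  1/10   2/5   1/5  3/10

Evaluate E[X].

5.7

E[X] = Σ x·P(X=x)
 = 4·1/10 + 5·2/5 + 6·1/5 + 7·3/10
 = 2/5 + 2 + 6/5 + 21/10
 = 57/10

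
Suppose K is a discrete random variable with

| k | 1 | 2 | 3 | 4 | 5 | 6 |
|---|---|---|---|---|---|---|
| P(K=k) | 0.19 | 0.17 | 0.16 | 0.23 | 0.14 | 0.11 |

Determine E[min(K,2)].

E[min(K,2)] = Σ min(k,2)·P(K=k)
 = 1·0.19 + 2·0.17 + 2·0.16 + 2·0.23 + 2·0.14 + 2·0.11
 = 0.19 + 0.34 + 0.32 + 0.46 + 0.28 + 0.22
 = 1.81

1.81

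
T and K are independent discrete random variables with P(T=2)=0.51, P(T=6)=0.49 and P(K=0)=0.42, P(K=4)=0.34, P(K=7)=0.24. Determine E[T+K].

E[T+K] = Σ_t Σ_k (t+k) · P(T=t)P(K=k)
 = 2·0.2142 + 6·0.1734 + 9·0.1224 + 6·0.2058 + 10·0.1666 + 13·0.1176
 = 0.4284 + 1.0404 + 1.1016 + 1.2348 + 1.666 + 1.5288
 = 7

7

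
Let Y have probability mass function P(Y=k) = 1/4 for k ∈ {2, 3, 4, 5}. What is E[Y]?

E[Y] = Σ y·P(Y=y)
 = 2·1/4 + 3·1/4 + 4·1/4 + 5·1/4
 = 1/2 + 3/4 + 1 + 5/4
 = 7/2

3.5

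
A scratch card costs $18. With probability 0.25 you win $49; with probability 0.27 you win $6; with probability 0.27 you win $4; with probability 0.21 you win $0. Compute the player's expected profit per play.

-3.05

E[payout] = 49·0.25 + 6·0.27 + 4·0.27 + 0·0.21
 = 12.25 + 1.62 + 1.08 + 0
 = 14.95
Net = 14.95 - 18 = -3.05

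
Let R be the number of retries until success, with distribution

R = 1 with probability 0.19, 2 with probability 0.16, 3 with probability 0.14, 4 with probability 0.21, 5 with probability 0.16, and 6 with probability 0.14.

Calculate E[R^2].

14.49

E[R^2] = Σ r^2·P(R=r)
 = 1·0.19 + 4·0.16 + 9·0.14 + 16·0.21 + 25·0.16 + 36·0.14
 = 0.19 + 0.64 + 1.26 + 3.36 + 4 + 5.04
 = 14.49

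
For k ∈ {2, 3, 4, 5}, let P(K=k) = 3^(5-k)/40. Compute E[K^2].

6.55

E[K^2] = Σ k^2·P(K=k)
 = 4·27/40 + 9·9/40 + 16·3/40 + 25·1/40
 = 27/10 + 81/40 + 6/5 + 5/8
 = 131/20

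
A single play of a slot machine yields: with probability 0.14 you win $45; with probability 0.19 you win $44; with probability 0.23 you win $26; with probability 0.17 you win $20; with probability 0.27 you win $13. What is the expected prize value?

27.55

E[payout] = 45·0.14 + 44·0.19 + 26·0.23 + 20·0.17 + 13·0.27
 = 6.3 + 8.36 + 5.98 + 3.4 + 3.51
 = 27.55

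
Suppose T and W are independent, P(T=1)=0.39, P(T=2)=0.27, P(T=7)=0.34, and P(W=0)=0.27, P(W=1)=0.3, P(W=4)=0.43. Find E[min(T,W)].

E[min(T,W)] = Σ_t Σ_w min(t,w) · P(T=t)P(W=w)
 = 0·0.1053 + 1·0.117 + 1·0.1677 + 0·0.0729 + 1·0.081 + 2·0.1161 + 0·0.0918 + 1·0.102 + 4·0.1462
 = 0 + 0.117 + 0.1677 + 0 + 0.081 + 0.2322 + 0 + 0.102 + 0.5848
 = 1.2847

1.2847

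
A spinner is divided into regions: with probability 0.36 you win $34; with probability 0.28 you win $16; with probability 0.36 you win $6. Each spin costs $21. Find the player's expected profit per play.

E[payout] = 34·0.36 + 16·0.28 + 6·0.36
 = 12.24 + 4.48 + 2.16
 = 18.88
Net = 18.88 - 21 = -2.12

-2.12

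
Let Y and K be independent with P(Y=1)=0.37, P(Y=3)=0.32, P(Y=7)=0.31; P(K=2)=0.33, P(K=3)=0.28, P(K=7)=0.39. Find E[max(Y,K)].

5.1943

E[max(Y,K)] = Σ_y Σ_k max(y,k) · P(Y=y)P(K=k)
 = 2·0.1221 + 3·0.1036 + 7·0.1443 + 3·0.1056 + 3·0.0896 + 7·0.1248 + 7·0.1023 + 7·0.0868 + 7·0.1209
 = 0.2442 + 0.3108 + 1.0101 + 0.3168 + 0.2688 + 0.8736 + 0.7161 + 0.6076 + 0.8463
 = 5.1943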